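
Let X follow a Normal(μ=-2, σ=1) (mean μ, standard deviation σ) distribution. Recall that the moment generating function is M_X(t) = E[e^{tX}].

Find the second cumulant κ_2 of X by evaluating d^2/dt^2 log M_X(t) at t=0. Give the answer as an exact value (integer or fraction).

M_X(t) = e^(t^2/2 - 2*t)
K_X(t) = log M_X(t) = t^2/2 - 2*t
K^(2)(t) = 1

κ_2 = K^(2)(0) = 1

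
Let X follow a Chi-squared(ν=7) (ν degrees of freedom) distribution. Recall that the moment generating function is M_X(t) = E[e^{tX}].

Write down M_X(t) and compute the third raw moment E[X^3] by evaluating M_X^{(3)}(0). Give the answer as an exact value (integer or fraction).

E[X^3] = D^3[M](0) = 693

M_X(t) = (1 - 2*t)^(-7/2)
D^3[M](t) = 693/(64*t^6*√(1 - 2*t) - 192*t^5*√(1 - 2*t) + 240*t^4*√(1 - 2*t) - 160*t^3*√(1 - 2*t) + 60*t^2*√(1 - 2*t) - 12*t*√(1 - 2*t) + √(1 - 2*t))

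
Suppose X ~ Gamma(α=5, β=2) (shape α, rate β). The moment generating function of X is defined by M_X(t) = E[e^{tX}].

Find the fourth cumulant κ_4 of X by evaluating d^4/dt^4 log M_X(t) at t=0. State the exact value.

κ_4 = K^(4)(0) = 15/8

M_X(t) = 32/(2 - t)^5
K_X(t) = log M_X(t) = -5*log(2 - t) + 5*log(2)
K^(4)(t) = 30/(t^4 - 8*t^3 + 24*t^2 - 32*t + 16)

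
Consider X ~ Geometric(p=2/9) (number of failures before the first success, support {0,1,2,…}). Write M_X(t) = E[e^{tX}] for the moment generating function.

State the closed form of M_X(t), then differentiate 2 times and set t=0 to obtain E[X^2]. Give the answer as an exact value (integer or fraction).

M_X(t) = 2/(9*(1 - 7*e^(t)/9))
M^(2)(t) = (-98*e^(2*t) - 126*e^(t))/(343*e^(3*t) - 1323*e^(2*t) + 1701*e^(t) - 729)

E[X^2] = M^(2)(0) = 28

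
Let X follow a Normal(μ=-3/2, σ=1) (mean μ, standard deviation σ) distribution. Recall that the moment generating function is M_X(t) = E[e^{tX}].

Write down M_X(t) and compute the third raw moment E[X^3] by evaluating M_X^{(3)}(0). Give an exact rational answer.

M_X(t) = e^(t^2/2 - 3*t/2)
M^(3)(t) = (8*t^3*e^(t^2/2) - 36*t^2*e^(t^2/2) + 78*t*e^(t^2/2) - 63*e^(t^2/2))*e^(-3*t/2)/8

E[X^3] = M^(3)(0) = -63/8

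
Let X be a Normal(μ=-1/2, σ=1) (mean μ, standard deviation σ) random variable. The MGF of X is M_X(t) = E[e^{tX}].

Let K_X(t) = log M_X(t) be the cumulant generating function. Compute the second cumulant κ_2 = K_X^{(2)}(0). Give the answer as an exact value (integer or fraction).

M_X(t) = e^(t^2/2 - t/2)
K_X(t) = log M_X(t) = t^2/2 - t/2
K′(t) = t - 1/2
K′′(t) = 1

κ_2 = K′′(0) = 1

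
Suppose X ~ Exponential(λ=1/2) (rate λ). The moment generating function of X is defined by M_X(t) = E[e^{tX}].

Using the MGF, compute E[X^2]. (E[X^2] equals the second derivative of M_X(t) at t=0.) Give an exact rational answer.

M_X(t) = 1/(2*(1/2 - t))
dM/dt = 2/(4*t^2 - 4*t + 1)
d^2M/dt^2 = -8/(8*t^3 - 12*t^2 + 6*t - 1)

E[X^2] = d^2M/dt^2 |_{t=0} = 8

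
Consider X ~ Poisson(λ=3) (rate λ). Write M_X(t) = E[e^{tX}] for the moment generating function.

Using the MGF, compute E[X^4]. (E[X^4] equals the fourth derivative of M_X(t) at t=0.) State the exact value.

M_X(t) = e^(3*e^(t) - 3)
M′(t) = 3*e^(-3)*e^(t)*e^(3*e^(t))
M′′(t) = (9*e^(2*t)*e^(3*e^(t)) + 3*e^(t)*e^(3*e^(t)))*e^(-3)
M′′′(t) = (27*e^(3*t)*e^(3*e^(t)) + 27*e^(2*t)*e^(3*e^(t)) + 3*e^(t)*e^(3*e^(t)))*e^(-3)
M′′′′(t) = (81*e^(4*t)*e^(3*e^(t)) + 162*e^(3*t)*e^(3*e^(t)) + 63*e^(2*t)*e^(3*e^(t)) + 3*e^(t)*e^(3*e^(t)))*e^(-3)

E[X^4] = M′′′′(0) = 309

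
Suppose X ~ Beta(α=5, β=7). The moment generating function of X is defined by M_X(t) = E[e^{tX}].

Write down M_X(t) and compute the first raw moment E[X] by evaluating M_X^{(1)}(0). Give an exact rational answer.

E[X] = M^(1)(0) = 5/12

M_X(t) = ₁F₁(5; 12; t)
M^(1)(t) = 5*₁F₁(6; 13; t)/12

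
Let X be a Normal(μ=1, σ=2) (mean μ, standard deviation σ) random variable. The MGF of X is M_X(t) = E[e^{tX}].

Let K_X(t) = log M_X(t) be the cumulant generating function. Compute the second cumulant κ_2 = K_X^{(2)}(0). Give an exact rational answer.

M_X(t) = e^(2*t^2 + t)
K_X(t) = log M_X(t) = 2*t^2 + t
D^2[K](t) = 4

κ_2 = D^2[K](0) = 4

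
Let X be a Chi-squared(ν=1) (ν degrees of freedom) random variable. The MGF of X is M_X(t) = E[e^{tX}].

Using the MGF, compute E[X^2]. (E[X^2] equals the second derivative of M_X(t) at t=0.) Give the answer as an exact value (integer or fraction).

M_X(t) = 1/√(1 - 2*t)
D^2[M](t) = 3/(4*t^2*√(1 - 2*t) - 4*t*√(1 - 2*t) + √(1 - 2*t))

E[X^2] = D^2[M](0) = 3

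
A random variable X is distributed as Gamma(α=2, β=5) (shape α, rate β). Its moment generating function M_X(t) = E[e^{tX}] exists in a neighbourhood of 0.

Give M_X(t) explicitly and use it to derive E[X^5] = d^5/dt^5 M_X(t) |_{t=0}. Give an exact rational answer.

E[X^5] = M′′′′′(0) = 144/625

M_X(t) = 25/(5 - t)^2
M′(t) = -50/(t^3 - 15*t^2 + 75*t - 125)
M′′(t) = 150/(t^4 - 20*t^3 + 150*t^2 - 500*t + 625)
M′′′(t) = -600/(t^5 - 25*t^4 + 250*t^3 - 1250*t^2 + 3125*t - 3125)
M′′′′(t) = 3000/(t^6 - 30*t^5 + 375*t^4 - 2500*t^3 + 9375*t^2 - 18750*t + 15625)
M′′′′′(t) = -18000/(t^7 - 35*t^6 + 525*t^5 - 4375*t^4 + 21875*t^3 - 65625*t^2 + 109375*t - 78125)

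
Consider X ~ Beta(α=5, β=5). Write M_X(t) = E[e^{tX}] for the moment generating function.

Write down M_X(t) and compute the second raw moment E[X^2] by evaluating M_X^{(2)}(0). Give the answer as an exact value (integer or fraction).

E[X^2] = M′′(0) = 3/11

M_X(t) = ₁F₁(5; 10; t)
M′(t) = ₁F₁(6; 11; t)/2
M′′(t) = 3*₁F₁(7; 12; t)/11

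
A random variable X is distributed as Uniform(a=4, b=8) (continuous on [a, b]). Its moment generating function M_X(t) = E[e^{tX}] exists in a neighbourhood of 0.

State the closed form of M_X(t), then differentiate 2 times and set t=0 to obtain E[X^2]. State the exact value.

M_X(t) = (e^(8*t) - e^(4*t))/(4*t)
D^2[M](t) = (32*t^2*e^(8*t) - 8*t^2*e^(4*t) - 8*t*e^(8*t) + 4*t*e^(4*t) + e^(8*t) - e^(4*t))/(2*t^3)

E[X^2] = D^2[M](0) = 112/3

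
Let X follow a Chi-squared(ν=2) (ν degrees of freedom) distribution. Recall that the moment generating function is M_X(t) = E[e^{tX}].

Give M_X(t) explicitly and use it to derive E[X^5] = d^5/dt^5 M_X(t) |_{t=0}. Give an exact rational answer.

M_X(t) = 1/(1 - 2*t)
M^(5)(t) = 3840/(64*t^6 - 192*t^5 + 240*t^4 - 160*t^3 + 60*t^2 - 12*t + 1)

E[X^5] = M^(5)(0) = 3840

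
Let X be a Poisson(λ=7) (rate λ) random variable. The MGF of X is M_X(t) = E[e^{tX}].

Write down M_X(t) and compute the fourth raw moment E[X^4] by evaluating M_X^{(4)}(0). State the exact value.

M_X(t) = e^(7*e^(t) - 7)
M^(4)(t) = (2401*e^(4*t)*e^(7*e^(t)) + 2058*e^(3*t)*e^(7*e^(t)) + 343*e^(2*t)*e^(7*e^(t)) + 7*e^(t)*e^(7*e^(t)))*e^(-7)

E[X^4] = M^(4)(0) = 4809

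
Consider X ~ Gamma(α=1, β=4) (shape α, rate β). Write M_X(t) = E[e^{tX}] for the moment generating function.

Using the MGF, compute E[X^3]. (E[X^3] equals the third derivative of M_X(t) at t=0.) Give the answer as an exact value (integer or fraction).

M_X(t) = 4/(4 - t)
D^3[M](t) = 24/(t^4 - 16*t^3 + 96*t^2 - 256*t + 256)

E[X^3] = D^3[M](0) = 3/32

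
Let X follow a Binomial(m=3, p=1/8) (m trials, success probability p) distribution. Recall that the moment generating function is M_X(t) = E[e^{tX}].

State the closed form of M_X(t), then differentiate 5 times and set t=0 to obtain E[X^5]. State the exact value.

M_X(t) = (e^(t)/8 + 7/8)^3
dM/dt = 3*e^(3*t)/512 + 21*e^(2*t)/256 + 147*e^(t)/512
d^2M/dt^2 = 9*e^(3*t)/512 + 21*e^(2*t)/128 + 147*e^(t)/512
d^3M/dt^3 = 27*e^(3*t)/512 + 21*e^(2*t)/64 + 147*e^(t)/512
d^4M/dt^4 = 81*e^(3*t)/512 + 21*e^(2*t)/32 + 147*e^(t)/512
d^5M/dt^5 = 243*e^(3*t)/512 + 21*e^(2*t)/16 + 147*e^(t)/512

E[X^5] = d^5M/dt^5 |_{t=0} = 531/256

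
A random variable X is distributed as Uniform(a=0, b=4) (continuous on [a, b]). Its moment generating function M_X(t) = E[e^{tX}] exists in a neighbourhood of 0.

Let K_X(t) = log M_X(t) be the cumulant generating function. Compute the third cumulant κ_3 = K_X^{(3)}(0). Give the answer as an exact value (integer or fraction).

M_X(t) = (e^(4*t) - 1)/(4*t)
K_X(t) = log M_X(t) = -log(t) + log(e^(4*t) - 1) - 2*log(2)
K′(t) = (4*t*e^(4*t) - e^(4*t) + 1)/(t*e^(4*t) - t)
K′′(t) = (-16*t^2*e^(4*t) + e^(8*t) - 2*e^(4*t) + 1)/(t^2*e^(8*t) - 2*t^2*e^(4*t) + t^2)
K′′′(t) = (64*t^3*e^(8*t) + 64*t^3*e^(4*t) - 2*e^(12*t) + 6*e^(8*t) - 6*e^(4*t) + 2)/(t^3*e^(12*t) - 3*t^3*e^(8*t) + 3*t^3*e^(4*t) - t^3)

κ_3 = K′′′(0) = 0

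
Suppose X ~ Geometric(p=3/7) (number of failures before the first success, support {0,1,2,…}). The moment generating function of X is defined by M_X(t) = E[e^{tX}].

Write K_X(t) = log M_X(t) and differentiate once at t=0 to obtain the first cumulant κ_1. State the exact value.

κ_1 = K′(0) = 4/3

M_X(t) = 3/(7*(1 - 4*e^(t)/7))
K_X(t) = log M_X(t) = -log(1 - 4*e^(t)/7) - log(7) + log(3)
K′(t) = -4*e^(t)/(4*e^(t) - 7)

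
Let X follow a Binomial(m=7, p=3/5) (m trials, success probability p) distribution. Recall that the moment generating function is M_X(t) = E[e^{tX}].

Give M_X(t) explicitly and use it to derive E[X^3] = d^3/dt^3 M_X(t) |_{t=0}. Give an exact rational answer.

E[X^3] = M^(3)(0) = 2373/25

M_X(t) = (3*e^(t)/5 + 2/5)^7
M^(3)(t) = 750141*e^(7*t)/78125 + 2204496*e^(6*t)/78125 + 20412*e^(5*t)/625 + 290304*e^(4*t)/15625 + 81648*e^(3*t)/15625 + 48384*e^(2*t)/78125 + 1344*e^(t)/78125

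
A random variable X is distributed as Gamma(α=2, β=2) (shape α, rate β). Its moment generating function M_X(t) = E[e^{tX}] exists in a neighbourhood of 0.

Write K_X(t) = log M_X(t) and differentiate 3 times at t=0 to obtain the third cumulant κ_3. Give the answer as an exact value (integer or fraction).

κ_3 = K′′′(0) = 1/2

M_X(t) = 4/(2 - t)^2
K_X(t) = log M_X(t) = -2*log(2 - t) + 2*log(2)
K′(t) = -2/(t - 2)
K′′(t) = 2/(t^2 - 4*t + 4)
K′′′(t) = -4/(t^3 - 6*t^2 + 12*t - 8)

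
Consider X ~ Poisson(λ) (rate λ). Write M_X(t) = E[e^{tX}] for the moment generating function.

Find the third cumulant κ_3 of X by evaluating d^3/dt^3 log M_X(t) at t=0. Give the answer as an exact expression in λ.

κ_3 = K′′′(0) = λ

M_X(t) = e^(λ*(e^(t) - 1))
K_X(t) = log M_X(t) = λ*(e^(t) - 1)
K′(t) = λ*e^(t)
K′′(t) = λ*e^(t)
K′′′(t) = λ*e^(t)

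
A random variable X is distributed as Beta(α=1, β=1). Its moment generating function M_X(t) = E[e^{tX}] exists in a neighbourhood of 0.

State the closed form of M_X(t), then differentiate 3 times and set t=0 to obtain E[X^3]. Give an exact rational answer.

M_X(t) = ₁F₁(1; 2; t)
dM/dt = ₁F₁(2; 3; t)/2
d^2M/dt^2 = ₁F₁(3; 4; t)/3
d^3M/dt^3 = ₁F₁(4; 5; t)/4

E[X^3] = d^3M/dt^3 |_{t=0} = 1/4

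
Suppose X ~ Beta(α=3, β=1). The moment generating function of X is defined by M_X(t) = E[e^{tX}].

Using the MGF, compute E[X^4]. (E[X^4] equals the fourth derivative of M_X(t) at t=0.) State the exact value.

E[X^4] = M′′′′(0) = 3/7

M_X(t) = ₁F₁(3; 4; t)
M′(t) = 3*₁F₁(4; 5; t)/4
M′′(t) = 3*₁F₁(5; 6; t)/5
M′′′(t) = ₁F₁(6; 7; t)/2
M′′′′(t) = 3*₁F₁(7; 8; t)/7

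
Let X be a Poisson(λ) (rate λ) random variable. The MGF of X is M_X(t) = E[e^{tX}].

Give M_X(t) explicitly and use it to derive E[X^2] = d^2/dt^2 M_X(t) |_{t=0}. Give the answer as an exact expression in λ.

E[X^2] = M′′(0) = λ*(λ + 1)

M_X(t) = e^(λ*(e^(t) - 1))
M′(t) = λ*e^(-λ)*e^(t)*e^(λ*e^(t))
M′′(t) = (λ^2*e^(2*t)*e^(λ*e^(t)) + λ*e^(t)*e^(λ*e^(t)))*e^(-λ)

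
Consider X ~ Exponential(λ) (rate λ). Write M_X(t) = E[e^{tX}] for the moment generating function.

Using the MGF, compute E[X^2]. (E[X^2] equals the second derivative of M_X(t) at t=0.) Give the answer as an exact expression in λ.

E[X^2] = d^2M/dt^2 |_{t=0} = 2/λ^2

M_X(t) = λ/(λ - t)
dM/dt = λ/(λ^2 - 2*λ*t + t^2)
d^2M/dt^2 = -2*λ/(-λ^3 + 3*λ^2*t - 3*λ*t^2 + t^3)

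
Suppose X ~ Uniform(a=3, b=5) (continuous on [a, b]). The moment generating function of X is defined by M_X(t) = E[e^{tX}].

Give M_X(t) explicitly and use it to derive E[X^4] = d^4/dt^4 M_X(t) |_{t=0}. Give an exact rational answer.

E[X^4] = d^4M/dt^4 |_{t=0} = 1441/5

M_X(t) = (e^(5*t) - e^(3*t))/(2*t)
dM/dt = (5*t*e^(5*t) - 3*t*e^(3*t) - e^(5*t) + e^(3*t))/(2*t^2)
d^2M/dt^2 = (25*t^2*e^(5*t) - 9*t^2*e^(3*t) - 10*t*e^(5*t) + 6*t*e^(3*t) + 2*e^(5*t) - 2*e^(3*t))/(2*t^3)
d^3M/dt^3 = (125*t^3*e^(5*t) - 27*t^3*e^(3*t) - 75*t^2*e^(5*t) + 27*t^2*e^(3*t) + 30*t*e^(5*t) - 18*t*e^(3*t) - 6*e^(5*t) + 6*e^(3*t))/(2*t^4)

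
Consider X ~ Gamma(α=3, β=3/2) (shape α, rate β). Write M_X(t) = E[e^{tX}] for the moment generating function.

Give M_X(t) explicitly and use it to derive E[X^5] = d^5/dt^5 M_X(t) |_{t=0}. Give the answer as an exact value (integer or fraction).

M_X(t) = 27/(8*(3/2 - t)^3)
M′(t) = 162/(16*t^4 - 96*t^3 + 216*t^2 - 216*t + 81)
M′′(t) = -1296/(32*t^5 - 240*t^4 + 720*t^3 - 1080*t^2 + 810*t - 243)
M′′′(t) = 12960/(64*t^6 - 576*t^5 + 2160*t^4 - 4320*t^3 + 4860*t^2 - 2916*t + 729)
M′′′′(t) = -155520/(128*t^7 - 1344*t^6 + 6048*t^5 - 15120*t^4 + 22680*t^3 - 20412*t^2 + 10206*t - 2187)
M′′′′′(t) = 2177280/(256*t^8 - 3072*t^7 + 16128*t^6 - 48384*t^5 + 90720*t^4 - 108864*t^3 + 81648*t^2 - 34992*t + 6561)

E[X^5] = M′′′′′(0) = 8960/27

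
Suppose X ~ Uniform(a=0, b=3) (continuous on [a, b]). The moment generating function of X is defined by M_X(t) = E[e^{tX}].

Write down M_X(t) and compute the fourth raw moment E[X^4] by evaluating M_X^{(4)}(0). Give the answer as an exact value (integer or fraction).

M_X(t) = (e^(3*t) - 1)/(3*t)
D^4[M](t) = (27*t^4*e^(3*t) - 36*t^3*e^(3*t) + 36*t^2*e^(3*t) - 24*t*e^(3*t) + 8*e^(3*t) - 8)/t^5

E[X^4] = D^4[M](0) = 81/5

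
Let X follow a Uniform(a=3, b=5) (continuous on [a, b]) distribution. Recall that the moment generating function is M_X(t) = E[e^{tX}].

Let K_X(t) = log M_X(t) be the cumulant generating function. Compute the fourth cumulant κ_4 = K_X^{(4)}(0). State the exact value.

κ_4 = d^4K/dt^4 |_{t=0} = -2/15

M_X(t) = (e^(5*t) - e^(3*t))/(2*t)
K_X(t) = log M_X(t) = -log(t) + log(e^(5*t) - e^(3*t)) - log(2)
dK/dt = (5*t*e^(2*t) - 3*t - e^(2*t) + 1)/(t*e^(2*t) - t)
d^2K/dt^2 = (-4*t^2*e^(2*t) + e^(4*t) - 2*e^(2*t) + 1)/(t^2*e^(4*t) - 2*t^2*e^(2*t) + t^2)
d^3K/dt^3 = (8*t^3*e^(4*t) + 8*t^3*e^(2*t) - 2*e^(6*t) + 6*e^(4*t) - 6*e^(2*t) + 2)/(t^3*e^(6*t) - 3*t^3*e^(4*t) + 3*t^3*e^(2*t) - t^3)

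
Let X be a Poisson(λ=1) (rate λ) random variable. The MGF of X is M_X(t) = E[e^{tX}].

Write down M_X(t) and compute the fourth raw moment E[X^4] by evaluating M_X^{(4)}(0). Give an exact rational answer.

M_X(t) = e^(e^(t) - 1)
dM/dt = e^(-1)*e^(t)*e^(e^(t))
d^2M/dt^2 = (e^(2*t)*e^(e^(t)) + e^(t)*e^(e^(t)))*e^(-1)
d^3M/dt^3 = (e^(3*t)*e^(e^(t)) + 3*e^(2*t)*e^(e^(t)) + e^(t)*e^(e^(t)))*e^(-1)
d^4M/dt^4 = (e^(4*t)*e^(e^(t)) + 6*e^(3*t)*e^(e^(t)) + 7*e^(2*t)*e^(e^(t)) + e^(t)*e^(e^(t)))*e^(-1)

E[X^4] = d^4M/dt^4 |_{t=0} = 15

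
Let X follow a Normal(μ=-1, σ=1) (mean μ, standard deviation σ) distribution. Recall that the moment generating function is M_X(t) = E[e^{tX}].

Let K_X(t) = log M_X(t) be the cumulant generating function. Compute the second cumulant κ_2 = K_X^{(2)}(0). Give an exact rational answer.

κ_2 = K′′(0) = 1

M_X(t) = e^(t^2/2 - t)
K_X(t) = log M_X(t) = t^2/2 - t
K′(t) = t - 1
K′′(t) = 1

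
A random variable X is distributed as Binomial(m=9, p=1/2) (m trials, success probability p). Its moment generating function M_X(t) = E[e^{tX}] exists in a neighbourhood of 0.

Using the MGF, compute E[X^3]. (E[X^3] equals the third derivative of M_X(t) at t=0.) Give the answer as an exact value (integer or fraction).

M_X(t) = (e^(t)/2 + 1/2)^9
M^(3)(t) = 729*e^(9*t)/512 + 9*e^(8*t) + 3087*e^(7*t)/128 + 567*e^(6*t)/16 + 7875*e^(5*t)/256 + 63*e^(4*t)/4 + 567*e^(3*t)/128 + 9*e^(2*t)/16 + 9*e^(t)/512

E[X^3] = M^(3)(0) = 243/2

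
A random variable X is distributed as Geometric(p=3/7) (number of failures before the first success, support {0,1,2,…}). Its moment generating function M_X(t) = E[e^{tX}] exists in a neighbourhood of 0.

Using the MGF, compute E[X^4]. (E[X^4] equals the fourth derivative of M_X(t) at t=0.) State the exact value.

E[X^4] = M′′′′(0) = 5060/27

M_X(t) = 3/(7*(1 - 4*e^(t)/7))
M′(t) = 12*e^(t)/(16*e^(2*t) - 56*e^(t) + 49)
M′′(t) = (-48*e^(2*t) - 84*e^(t))/(64*e^(3*t) - 336*e^(2*t) + 588*e^(t) - 343)
M′′′(t) = (192*e^(3*t) + 1344*e^(2*t) + 588*e^(t))/(256*e^(4*t) - 1792*e^(3*t) + 4704*e^(2*t) - 5488*e^(t) + 2401)
M′′′′(t) = (-768*e^(4*t) - 14784*e^(3*t) - 25872*e^(2*t) - 4116*e^(t))/(1024*e^(5*t) - 8960*e^(4*t) + 31360*e^(3*t) - 54880*e^(2*t) + 48020*e^(t) - 16807)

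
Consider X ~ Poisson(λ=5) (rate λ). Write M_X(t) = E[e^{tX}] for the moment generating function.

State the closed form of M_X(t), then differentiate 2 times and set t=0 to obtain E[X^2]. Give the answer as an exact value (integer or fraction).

M_X(t) = e^(5*e^(t) - 5)
D^2[M](t) = (25*e^(2*t)*e^(5*e^(t)) + 5*e^(t)*e^(5*e^(t)))*e^(-5)

E[X^2] = D^2[M](0) = 30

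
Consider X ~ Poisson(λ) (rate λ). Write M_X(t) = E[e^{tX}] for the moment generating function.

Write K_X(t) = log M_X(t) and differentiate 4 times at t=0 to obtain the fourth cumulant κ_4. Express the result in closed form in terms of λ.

κ_4 = K^(4)(0) = λ

M_X(t) = e^(λ*(e^(t) - 1))
K_X(t) = log M_X(t) = λ*(e^(t) - 1)
K^(4)(t) = λ*e^(t)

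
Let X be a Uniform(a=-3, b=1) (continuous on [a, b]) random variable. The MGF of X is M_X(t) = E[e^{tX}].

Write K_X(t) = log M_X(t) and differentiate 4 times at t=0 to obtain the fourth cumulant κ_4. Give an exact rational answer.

M_X(t) = (e^(t) - e^(-3*t))/(4*t)
K_X(t) = log M_X(t) = -log(t) + log(e^(t) - e^(-3*t)) - 2*log(2)
K′(t) = (t*e^(4*t) + 3*t - e^(4*t) + 1)/(t*e^(4*t) - t)
K′′(t) = (-16*t^2*e^(4*t) + e^(8*t) - 2*e^(4*t) + 1)/(t^2*e^(8*t) - 2*t^2*e^(4*t) + t^2)
K′′′(t) = (64*t^3*e^(8*t) + 64*t^3*e^(4*t) - 2*e^(12*t) + 6*e^(8*t) - 6*e^(4*t) + 2)/(t^3*e^(12*t) - 3*t^3*e^(8*t) + 3*t^3*e^(4*t) - t^3)

κ_4 = K′′′′(0) = -32/15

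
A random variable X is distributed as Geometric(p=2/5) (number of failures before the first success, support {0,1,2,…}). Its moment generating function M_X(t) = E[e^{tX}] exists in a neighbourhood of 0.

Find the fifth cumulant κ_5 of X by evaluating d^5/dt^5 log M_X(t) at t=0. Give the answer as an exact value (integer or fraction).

M_X(t) = 2/(5*(1 - 3*e^(t)/5))
K_X(t) = log M_X(t) = -log(1 - 3*e^(t)/5) - log(5) + log(2)
K′(t) = -3*e^(t)/(3*e^(t) - 5)
K′′(t) = 15*e^(t)/(9*e^(2*t) - 30*e^(t) + 25)
K′′′(t) = (-45*e^(2*t) - 75*e^(t))/(27*e^(3*t) - 135*e^(2*t) + 225*e^(t) - 125)
K′′′′(t) = (135*e^(3*t) + 900*e^(2*t) + 375*e^(t))/(81*e^(4*t) - 540*e^(3*t) + 1350*e^(2*t) - 1500*e^(t) + 625)
K′′′′′(t) = (-405*e^(4*t) - 7425*e^(3*t) - 12375*e^(2*t) - 1875*e^(t))/(243*e^(5*t) - 2025*e^(4*t) + 6750*e^(3*t) - 11250*e^(2*t) + 9375*e^(t) - 3125)

κ_5 = K′′′′′(0) = 690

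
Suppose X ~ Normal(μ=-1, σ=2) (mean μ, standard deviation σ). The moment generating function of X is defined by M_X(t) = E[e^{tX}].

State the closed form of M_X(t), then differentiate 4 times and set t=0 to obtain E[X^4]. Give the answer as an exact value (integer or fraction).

M_X(t) = e^(2*t^2 - t)
D^4[M](t) = (256*t^4*e^(2*t^2) - 256*t^3*e^(2*t^2) + 480*t^2*e^(2*t^2) - 208*t*e^(2*t^2) + 73*e^(2*t^2))*e^(-t)

E[X^4] = D^4[M](0) = 73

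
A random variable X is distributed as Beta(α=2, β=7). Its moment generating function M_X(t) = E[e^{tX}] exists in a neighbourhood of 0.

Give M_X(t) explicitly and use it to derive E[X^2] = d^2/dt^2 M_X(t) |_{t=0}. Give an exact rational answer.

M_X(t) = ₁F₁(2; 9; t)
D^2[M](t) = ₁F₁(4; 11; t)/15

E[X^2] = D^2[M](0) = 1/15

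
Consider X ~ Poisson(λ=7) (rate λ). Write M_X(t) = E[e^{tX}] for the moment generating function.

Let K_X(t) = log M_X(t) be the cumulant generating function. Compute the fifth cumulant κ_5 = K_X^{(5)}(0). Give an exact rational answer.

M_X(t) = e^(7*e^(t) - 7)
K_X(t) = log M_X(t) = 7*e^(t) - 7
dK/dt = 7*e^(t)
d^2K/dt^2 = 7*e^(t)
d^3K/dt^3 = 7*e^(t)
d^4K/dt^4 = 7*e^(t)
d^5K/dt^5 = 7*e^(t)

κ_5 = d^5K/dt^5 |_{t=0} = 7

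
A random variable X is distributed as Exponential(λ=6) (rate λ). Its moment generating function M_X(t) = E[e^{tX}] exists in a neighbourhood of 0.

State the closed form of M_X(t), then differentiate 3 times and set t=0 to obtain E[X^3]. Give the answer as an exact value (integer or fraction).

M_X(t) = 6/(6 - t)
dM/dt = 6/(t^2 - 12*t + 36)
d^2M/dt^2 = -12/(t^3 - 18*t^2 + 108*t - 216)
d^3M/dt^3 = 36/(t^4 - 24*t^3 + 216*t^2 - 864*t + 1296)

E[X^3] = d^3M/dt^3 |_{t=0} = 1/36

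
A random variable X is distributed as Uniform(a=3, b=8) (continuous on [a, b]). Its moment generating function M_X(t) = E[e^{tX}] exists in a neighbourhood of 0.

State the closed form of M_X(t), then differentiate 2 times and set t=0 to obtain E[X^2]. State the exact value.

E[X^2] = D^2[M](0) = 97/3

M_X(t) = (e^(8*t) - e^(3*t))/(5*t)
D^2[M](t) = (64*t^2*e^(8*t) - 9*t^2*e^(3*t) - 16*t*e^(8*t) + 6*t*e^(3*t) + 2*e^(8*t) - 2*e^(3*t))/(5*t^3)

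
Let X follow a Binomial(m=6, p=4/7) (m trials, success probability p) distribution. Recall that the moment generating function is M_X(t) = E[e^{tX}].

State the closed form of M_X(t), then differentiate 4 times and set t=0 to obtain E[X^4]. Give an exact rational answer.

M_X(t) = (4*e^(t)/7 + 3/7)^6
M^(4)(t) = 5308416*e^(6*t)/117649 + 11520000*e^(5*t)/117649 + 8847360*e^(4*t)/117649 + 2799360*e^(3*t)/117649 + 311040*e^(2*t)/117649 + 5832*e^(t)/117649

E[X^4] = M^(4)(0) = 587592/2401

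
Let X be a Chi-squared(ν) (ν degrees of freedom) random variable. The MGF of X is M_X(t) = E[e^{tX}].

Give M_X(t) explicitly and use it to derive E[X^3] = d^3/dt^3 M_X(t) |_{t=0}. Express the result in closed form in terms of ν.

E[X^3] = D^3[M](0) = ν*(ν^2 + 6*ν + 8)

M_X(t) = (1 - 2*t)^(-ν/2)
D^3[M](t) = (-ν^3 - 6*ν^2 - 8*ν)/(8*t^3*(1 - 2*t)^(ν/2) - 12*t^2*(1 - 2*t)^(ν/2) + 6*t*(1 - 2*t)^(ν/2) - (1 - 2*t)^(ν/2))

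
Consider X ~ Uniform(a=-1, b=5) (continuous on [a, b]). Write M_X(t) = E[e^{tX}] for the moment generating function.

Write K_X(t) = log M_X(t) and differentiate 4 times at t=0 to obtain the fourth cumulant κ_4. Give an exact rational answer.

κ_4 = d^4K/dt^4 |_{t=0} = -54/5

M_X(t) = (e^(5*t) - e^(-t))/(6*t)
K_X(t) = log M_X(t) = -log(t) + log(e^(5*t) - e^(-t)) - log(6)
dK/dt = (5*t*e^(6*t) + t - e^(6*t) + 1)/(t*e^(6*t) - t)
d^2K/dt^2 = (-36*t^2*e^(6*t) + e^(12*t) - 2*e^(6*t) + 1)/(t^2*e^(12*t) - 2*t^2*e^(6*t) + t^2)
d^3K/dt^3 = (216*t^3*e^(12*t) + 216*t^3*e^(6*t) - 2*e^(18*t) + 6*e^(12*t) - 6*e^(6*t) + 2)/(t^3*e^(18*t) - 3*t^3*e^(12*t) + 3*t^3*e^(6*t) - t^3)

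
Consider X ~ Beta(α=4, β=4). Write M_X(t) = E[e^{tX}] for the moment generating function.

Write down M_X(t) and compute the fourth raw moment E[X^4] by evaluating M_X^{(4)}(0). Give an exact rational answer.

E[X^4] = M^(4)(0) = 7/66

M_X(t) = ₁F₁(4; 8; t)
M^(4)(t) = 7*₁F₁(8; 12; t)/66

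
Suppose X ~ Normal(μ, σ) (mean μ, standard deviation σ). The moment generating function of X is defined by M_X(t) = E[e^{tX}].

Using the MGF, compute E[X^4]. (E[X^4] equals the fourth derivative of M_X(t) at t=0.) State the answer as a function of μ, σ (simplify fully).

E[X^4] = d^4M/dt^4 |_{t=0} = μ^4 + 6*μ^2*σ^2 + 3*σ^4

M_X(t) = e^(μ*t + σ^2*t^2/2)
dM/dt = μ*e^(μ*t)*e^(σ^2*t^2/2) + σ^2*t*e^(μ*t)*e^(σ^2*t^2/2)
d^2M/dt^2 = μ^2*e^(μ*t)*e^(σ^2*t^2/2) + 2*μ*σ^2*t*e^(μ*t)*e^(σ^2*t^2/2) + σ^4*t^2*e^(μ*t)*e^(σ^2*t^2/2) + σ^2*e^(μ*t)*e^(σ^2*t^2/2)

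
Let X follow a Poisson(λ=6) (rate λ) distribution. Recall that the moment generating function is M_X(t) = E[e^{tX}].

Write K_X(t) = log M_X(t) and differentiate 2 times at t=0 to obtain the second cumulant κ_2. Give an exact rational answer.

M_X(t) = e^(6*e^(t) - 6)
K_X(t) = log M_X(t) = 6*e^(t) - 6
dK/dt = 6*e^(t)
d^2K/dt^2 = 6*e^(t)

κ_2 = d^2K/dt^2 |_{t=0} = 6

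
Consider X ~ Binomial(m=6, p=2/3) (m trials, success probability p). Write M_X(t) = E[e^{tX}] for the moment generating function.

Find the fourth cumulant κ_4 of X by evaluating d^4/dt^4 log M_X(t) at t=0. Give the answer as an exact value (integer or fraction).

M_X(t) = (2*e^(t)/3 + 1/3)^6
K_X(t) = log M_X(t) = 6*log(2*e^(t)/3 + 1/3)
K′(t) = 12*e^(t)/(2*e^(t) + 1)
K′′(t) = 12*e^(t)/(4*e^(2*t) + 4*e^(t) + 1)
K′′′(t) = (-24*e^(2*t) + 12*e^(t))/(8*e^(3*t) + 12*e^(2*t) + 6*e^(t) + 1)
K′′′′(t) = (48*e^(3*t) - 96*e^(2*t) + 12*e^(t))/(16*e^(4*t) + 32*e^(3*t) + 24*e^(2*t) + 8*e^(t) + 1)

κ_4 = K′′′′(0) = -4/9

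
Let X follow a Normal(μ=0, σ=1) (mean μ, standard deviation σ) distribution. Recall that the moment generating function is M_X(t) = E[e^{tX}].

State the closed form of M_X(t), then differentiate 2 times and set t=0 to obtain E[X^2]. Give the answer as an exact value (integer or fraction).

M_X(t) = e^(t^2/2)
D^2[M](t) = t^2*e^(t^2/2) + e^(t^2/2)

E[X^2] = D^2[M](0) = 1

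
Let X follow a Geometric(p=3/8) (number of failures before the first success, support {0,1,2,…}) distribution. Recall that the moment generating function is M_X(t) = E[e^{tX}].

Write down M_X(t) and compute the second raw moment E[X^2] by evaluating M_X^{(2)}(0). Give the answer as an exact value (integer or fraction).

M_X(t) = 3/(8*(1 - 5*e^(t)/8))
D^2[M](t) = (-75*e^(2*t) - 120*e^(t))/(125*e^(3*t) - 600*e^(2*t) + 960*e^(t) - 512)

E[X^2] = D^2[M](0) = 65/9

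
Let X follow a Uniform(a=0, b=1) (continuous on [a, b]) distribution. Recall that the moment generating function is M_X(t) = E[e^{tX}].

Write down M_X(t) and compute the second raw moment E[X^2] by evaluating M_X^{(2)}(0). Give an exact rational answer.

E[X^2] = d^2M/dt^2 |_{t=0} = 1/3

M_X(t) = (e^(t) - 1)/t
dM/dt = (t*e^(t) - e^(t) + 1)/t^2
d^2M/dt^2 = (t^2*e^(t) - 2*t*e^(t) + 2*e^(t) - 2)/t^3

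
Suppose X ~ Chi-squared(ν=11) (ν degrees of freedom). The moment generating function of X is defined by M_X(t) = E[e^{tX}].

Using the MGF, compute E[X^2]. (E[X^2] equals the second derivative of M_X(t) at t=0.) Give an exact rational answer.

M_X(t) = (1 - 2*t)^(-11/2)
dM/dt = 11/(64*t^6*√(1 - 2*t) - 192*t^5*√(1 - 2*t) + 240*t^4*√(1 - 2*t) - 160*t^3*√(1 - 2*t) + 60*t^2*√(1 - 2*t) - 12*t*√(1 - 2*t) + √(1 - 2*t))
d^2M/dt^2 = -143/(128*t^7*√(1 - 2*t) - 448*t^6*√(1 - 2*t) + 672*t^5*√(1 - 2*t) - 560*t^4*√(1 - 2*t) + 280*t^3*√(1 - 2*t) - 84*t^2*√(1 - 2*t) + 14*t*√(1 - 2*t) - √(1 - 2*t))

E[X^2] = d^2M/dt^2 |_{t=0} = 143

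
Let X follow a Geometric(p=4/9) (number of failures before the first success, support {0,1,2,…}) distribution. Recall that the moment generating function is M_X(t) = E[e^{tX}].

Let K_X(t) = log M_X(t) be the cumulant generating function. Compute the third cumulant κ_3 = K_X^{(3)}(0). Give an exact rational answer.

κ_3 = K′′′(0) = 315/32

M_X(t) = 4/(9*(1 - 5*e^(t)/9))
K_X(t) = log M_X(t) = -log(1 - 5*e^(t)/9) - 2*log(3) + 2*log(2)
K′(t) = -5*e^(t)/(5*e^(t) - 9)
K′′(t) = 45*e^(t)/(25*e^(2*t) - 90*e^(t) + 81)
K′′′(t) = (-225*e^(2*t) - 405*e^(t))/(125*e^(3*t) - 675*e^(2*t) + 1215*e^(t) - 729)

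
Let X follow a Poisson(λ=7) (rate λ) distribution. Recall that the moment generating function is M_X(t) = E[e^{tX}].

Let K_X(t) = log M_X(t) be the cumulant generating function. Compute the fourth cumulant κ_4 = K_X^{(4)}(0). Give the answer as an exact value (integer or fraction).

M_X(t) = e^(7*e^(t) - 7)
K_X(t) = log M_X(t) = 7*e^(t) - 7
K′(t) = 7*e^(t)
K′′(t) = 7*e^(t)
K′′′(t) = 7*e^(t)
K′′′′(t) = 7*e^(t)

κ_4 = K′′′′(0) = 7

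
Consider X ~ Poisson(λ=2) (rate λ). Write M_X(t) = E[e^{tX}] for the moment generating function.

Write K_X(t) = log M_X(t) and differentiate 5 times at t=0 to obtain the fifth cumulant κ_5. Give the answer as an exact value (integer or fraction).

M_X(t) = e^(2*e^(t) - 2)
K_X(t) = log M_X(t) = 2*e^(t) - 2
dK/dt = 2*e^(t)
d^2K/dt^2 = 2*e^(t)
d^3K/dt^3 = 2*e^(t)
d^4K/dt^4 = 2*e^(t)
d^5K/dt^5 = 2*e^(t)

κ_5 = d^5K/dt^5 |_{t=0} = 2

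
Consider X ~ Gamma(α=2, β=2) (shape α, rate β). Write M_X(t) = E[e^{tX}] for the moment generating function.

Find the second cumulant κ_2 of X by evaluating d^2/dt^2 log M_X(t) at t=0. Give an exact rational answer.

κ_2 = K^(2)(0) = 1/2

M_X(t) = 4/(2 - t)^2
K_X(t) = log M_X(t) = -2*log(2 - t) + 2*log(2)
K^(2)(t) = 2/(t^2 - 4*t + 4)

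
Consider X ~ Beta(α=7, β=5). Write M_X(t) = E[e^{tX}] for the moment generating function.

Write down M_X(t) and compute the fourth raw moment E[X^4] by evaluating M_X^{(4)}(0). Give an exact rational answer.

E[X^4] = d^4M/dt^4 |_{t=0} = 2/13

M_X(t) = ₁F₁(7; 12; t)
dM/dt = 7*₁F₁(8; 13; t)/12
d^2M/dt^2 = 14*₁F₁(9; 14; t)/39
d^3M/dt^3 = 3*₁F₁(10; 15; t)/13
d^4M/dt^4 = 2*₁F₁(11; 16; t)/13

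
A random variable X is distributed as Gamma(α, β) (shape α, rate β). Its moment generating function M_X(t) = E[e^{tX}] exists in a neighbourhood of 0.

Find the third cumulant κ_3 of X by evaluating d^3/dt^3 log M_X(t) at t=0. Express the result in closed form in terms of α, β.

M_X(t) = (β/(β - t))^α
K_X(t) = log M_X(t) = α*(log(β) - log(β - t))
D^3[K](t) = -2*α/(-β^3 + 3*β^2*t - 3*β*t^2 + t^3)

κ_3 = D^3[K](0) = 2*α/β^3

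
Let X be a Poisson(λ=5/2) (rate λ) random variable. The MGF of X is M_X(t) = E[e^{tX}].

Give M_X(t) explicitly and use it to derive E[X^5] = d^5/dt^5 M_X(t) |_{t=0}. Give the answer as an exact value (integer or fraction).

M_X(t) = e^(5*e^(t)/2 - 5/2)
D^5[M](t) = (3125*e^(5*t)*e^(5*e^(t)/2) + 12500*e^(4*t)*e^(5*e^(t)/2) + 12500*e^(3*t)*e^(5*e^(t)/2) + 3000*e^(2*t)*e^(5*e^(t)/2) + 80*e^(t)*e^(5*e^(t)/2))*e^(-5/2)/32

E[X^5] = D^5[M](0) = 31205/32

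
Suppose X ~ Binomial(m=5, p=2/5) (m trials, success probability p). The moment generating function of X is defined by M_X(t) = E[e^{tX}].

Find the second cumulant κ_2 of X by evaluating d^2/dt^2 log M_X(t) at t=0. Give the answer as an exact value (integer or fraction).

κ_2 = K′′(0) = 6/5

M_X(t) = (2*e^(t)/5 + 3/5)^5
K_X(t) = log M_X(t) = 5*log(2*e^(t)/5 + 3/5)
K′(t) = 10*e^(t)/(2*e^(t) + 3)
K′′(t) = 30*e^(t)/(4*e^(2*t) + 12*e^(t) + 9)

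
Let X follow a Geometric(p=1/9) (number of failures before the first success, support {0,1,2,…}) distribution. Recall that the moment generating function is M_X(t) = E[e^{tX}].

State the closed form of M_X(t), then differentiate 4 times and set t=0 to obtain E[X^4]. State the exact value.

M_X(t) = 1/(9*(1 - 8*e^(t)/9))
M′(t) = 8*e^(t)/(64*e^(2*t) - 144*e^(t) + 81)
M′′(t) = (-64*e^(2*t) - 72*e^(t))/(512*e^(3*t) - 1728*e^(2*t) + 1944*e^(t) - 729)
M′′′(t) = (512*e^(3*t) + 2304*e^(2*t) + 648*e^(t))/(4096*e^(4*t) - 18432*e^(3*t) + 31104*e^(2*t) - 23328*e^(t) + 6561)
M′′′′(t) = (-4096*e^(4*t) - 50688*e^(3*t) - 57024*e^(2*t) - 5832*e^(t))/(32768*e^(5*t) - 184320*e^(4*t) + 414720*e^(3*t) - 466560*e^(2*t) + 262440*e^(t) - 59049)

E[X^4] = M′′′′(0) = 117640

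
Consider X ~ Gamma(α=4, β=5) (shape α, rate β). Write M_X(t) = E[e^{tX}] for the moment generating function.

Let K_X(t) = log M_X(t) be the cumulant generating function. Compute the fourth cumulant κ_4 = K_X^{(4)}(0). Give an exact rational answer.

κ_4 = d^4K/dt^4 |_{t=0} = 24/625

M_X(t) = 625/(5 - t)^4
K_X(t) = log M_X(t) = -4*log(5 - t) + 4*log(5)
dK/dt = -4/(t - 5)
d^2K/dt^2 = 4/(t^2 - 10*t + 25)
d^3K/dt^3 = -8/(t^3 - 15*t^2 + 75*t - 125)
d^4K/dt^4 = 24/(t^4 - 20*t^3 + 150*t^2 - 500*t + 625)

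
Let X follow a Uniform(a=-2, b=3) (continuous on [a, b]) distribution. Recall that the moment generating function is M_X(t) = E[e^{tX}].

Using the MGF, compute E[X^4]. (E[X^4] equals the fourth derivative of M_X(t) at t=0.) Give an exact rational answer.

E[X^4] = M^(4)(0) = 11

M_X(t) = (e^(3*t) - e^(-2*t))/(5*t)
M^(4)(t) = (81*t^4*e^(5*t) - 16*t^4 - 108*t^3*e^(5*t) - 32*t^3 + 108*t^2*e^(5*t) - 48*t^2 - 72*t*e^(5*t) - 48*t + 24*e^(5*t) - 24)*e^(-2*t)/(5*t^5)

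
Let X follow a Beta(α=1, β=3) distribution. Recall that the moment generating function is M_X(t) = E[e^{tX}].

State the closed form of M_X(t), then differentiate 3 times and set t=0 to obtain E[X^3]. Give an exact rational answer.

M_X(t) = ₁F₁(1; 4; t)
M^(3)(t) = ₁F₁(4; 7; t)/20

E[X^3] = M^(3)(0) = 1/20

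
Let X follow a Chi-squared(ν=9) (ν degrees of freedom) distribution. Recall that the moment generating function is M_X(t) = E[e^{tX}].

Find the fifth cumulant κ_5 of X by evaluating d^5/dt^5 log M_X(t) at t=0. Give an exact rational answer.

M_X(t) = (1 - 2*t)^(-9/2)
K_X(t) = log M_X(t) = -9*log(1 - 2*t)/2
K^(5)(t) = -3456/(32*t^5 - 80*t^4 + 80*t^3 - 40*t^2 + 10*t - 1)

κ_5 = K^(5)(0) = 3456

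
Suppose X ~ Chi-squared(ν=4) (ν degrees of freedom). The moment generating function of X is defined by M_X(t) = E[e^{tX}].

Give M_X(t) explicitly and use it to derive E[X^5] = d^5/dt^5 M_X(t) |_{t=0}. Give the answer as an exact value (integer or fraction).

E[X^5] = M^(5)(0) = 23040

M_X(t) = (1 - 2*t)^(-2)
M^(5)(t) = -23040/(128*t^7 - 448*t^6 + 672*t^5 - 560*t^4 + 280*t^3 - 84*t^2 + 14*t - 1)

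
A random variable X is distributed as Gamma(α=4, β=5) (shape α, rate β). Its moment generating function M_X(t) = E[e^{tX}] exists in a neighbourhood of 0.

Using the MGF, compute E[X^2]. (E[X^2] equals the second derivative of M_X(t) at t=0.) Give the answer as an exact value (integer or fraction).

E[X^2] = M′′(0) = 4/5

M_X(t) = 625/(5 - t)^4
M′(t) = -2500/(t^5 - 25*t^4 + 250*t^3 - 1250*t^2 + 3125*t - 3125)
M′′(t) = 12500/(t^6 - 30*t^5 + 375*t^4 - 2500*t^3 + 9375*t^2 - 18750*t + 15625)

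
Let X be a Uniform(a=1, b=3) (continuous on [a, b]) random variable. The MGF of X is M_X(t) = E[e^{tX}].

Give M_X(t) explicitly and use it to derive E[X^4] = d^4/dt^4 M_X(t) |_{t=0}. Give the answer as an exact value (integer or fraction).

M_X(t) = (e^(3*t) - e^(t))/(2*t)
M^(4)(t) = (81*t^4*e^(3*t) - t^4*e^(t) - 108*t^3*e^(3*t) + 4*t^3*e^(t) + 108*t^2*e^(3*t) - 12*t^2*e^(t) - 72*t*e^(3*t) + 24*t*e^(t) + 24*e^(3*t) - 24*e^(t))/(2*t^5)

E[X^4] = M^(4)(0) = 121/5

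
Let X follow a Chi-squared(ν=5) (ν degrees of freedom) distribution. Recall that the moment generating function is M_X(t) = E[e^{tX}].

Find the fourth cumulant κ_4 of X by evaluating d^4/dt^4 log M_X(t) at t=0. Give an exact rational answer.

M_X(t) = (1 - 2*t)^(-5/2)
K_X(t) = log M_X(t) = -5*log(1 - 2*t)/2
K′(t) = -5/(2*t - 1)
K′′(t) = 10/(4*t^2 - 4*t + 1)
K′′′(t) = -40/(8*t^3 - 12*t^2 + 6*t - 1)
K′′′′(t) = 240/(16*t^4 - 32*t^3 + 24*t^2 - 8*t + 1)

κ_4 = K′′′′(0) = 240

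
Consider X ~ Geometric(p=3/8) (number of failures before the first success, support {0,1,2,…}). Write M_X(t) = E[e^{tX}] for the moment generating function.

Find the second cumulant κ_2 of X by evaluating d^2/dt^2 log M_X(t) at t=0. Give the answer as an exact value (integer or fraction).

M_X(t) = 3/(8*(1 - 5*e^(t)/8))
K_X(t) = log M_X(t) = -log(1 - 5*e^(t)/8) - 3*log(2) + log(3)
dK/dt = -5*e^(t)/(5*e^(t) - 8)
d^2K/dt^2 = 40*e^(t)/(25*e^(2*t) - 80*e^(t) + 64)

κ_2 = d^2K/dt^2 |_{t=0} = 40/9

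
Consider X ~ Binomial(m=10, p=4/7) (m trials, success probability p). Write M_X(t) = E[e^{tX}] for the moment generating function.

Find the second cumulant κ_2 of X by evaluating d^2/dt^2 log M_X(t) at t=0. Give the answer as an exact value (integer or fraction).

M_X(t) = (4*e^(t)/7 + 3/7)^10
K_X(t) = log M_X(t) = 10*log(4*e^(t)/7 + 3/7)
D^2[K](t) = 120*e^(t)/(16*e^(2*t) + 24*e^(t) + 9)

κ_2 = D^2[K](0) = 120/49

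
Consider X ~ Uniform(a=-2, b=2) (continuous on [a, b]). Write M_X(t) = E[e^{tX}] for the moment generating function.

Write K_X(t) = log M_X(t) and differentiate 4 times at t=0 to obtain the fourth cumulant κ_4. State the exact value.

κ_4 = K′′′′(0) = -32/15

M_X(t) = (e^(2*t) - e^(-2*t))/(4*t)
K_X(t) = log M_X(t) = -log(t) + log(e^(2*t) - e^(-2*t)) - 2*log(2)
K′(t) = (2*t*e^(4*t) + 2*t - e^(4*t) + 1)/(t*e^(4*t) - t)
K′′(t) = (-16*t^2*e^(4*t) + e^(8*t) - 2*e^(4*t) + 1)/(t^2*e^(8*t) - 2*t^2*e^(4*t) + t^2)
K′′′(t) = (64*t^3*e^(8*t) + 64*t^3*e^(4*t) - 2*e^(12*t) + 6*e^(8*t) - 6*e^(4*t) + 2)/(t^3*e^(12*t) - 3*t^3*e^(8*t) + 3*t^3*e^(4*t) - t^3)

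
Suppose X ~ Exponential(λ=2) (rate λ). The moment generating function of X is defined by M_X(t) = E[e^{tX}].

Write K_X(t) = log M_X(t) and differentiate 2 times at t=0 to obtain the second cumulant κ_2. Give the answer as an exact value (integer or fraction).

M_X(t) = 2/(2 - t)
K_X(t) = log M_X(t) = -log(2 - t) + log(2)
D^2[K](t) = 1/(t^2 - 4*t + 4)

κ_2 = D^2[K](0) = 1/4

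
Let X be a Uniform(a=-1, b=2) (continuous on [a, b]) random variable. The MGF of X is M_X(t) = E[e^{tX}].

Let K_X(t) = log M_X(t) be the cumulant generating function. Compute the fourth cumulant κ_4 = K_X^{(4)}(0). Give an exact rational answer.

M_X(t) = (e^(2*t) - e^(-t))/(3*t)
K_X(t) = log M_X(t) = -log(t) + log(e^(2*t) - e^(-t)) - log(3)

κ_4 = K^(4)(0) = -27/40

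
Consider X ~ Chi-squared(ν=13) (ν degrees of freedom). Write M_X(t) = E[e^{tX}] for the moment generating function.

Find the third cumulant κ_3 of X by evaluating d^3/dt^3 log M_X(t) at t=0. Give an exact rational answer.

M_X(t) = (1 - 2*t)^(-13/2)
K_X(t) = log M_X(t) = -13*log(1 - 2*t)/2
K^(3)(t) = -104/(8*t^3 - 12*t^2 + 6*t - 1)

κ_3 = K^(3)(0) = 104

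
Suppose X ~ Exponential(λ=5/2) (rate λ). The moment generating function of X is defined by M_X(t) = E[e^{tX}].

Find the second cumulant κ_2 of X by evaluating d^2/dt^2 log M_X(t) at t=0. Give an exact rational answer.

κ_2 = K^(2)(0) = 4/25

M_X(t) = 5/(2*(5/2 - t))
K_X(t) = log M_X(t) = -log(5/2 - t) - log(2) + log(5)
K^(2)(t) = 4/(4*t^2 - 20*t + 25)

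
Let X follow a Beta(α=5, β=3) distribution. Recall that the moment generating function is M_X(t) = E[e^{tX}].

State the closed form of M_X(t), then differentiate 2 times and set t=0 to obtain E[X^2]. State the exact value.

E[X^2] = D^2[M](0) = 5/12

M_X(t) = ₁F₁(5; 8; t)
D^2[M](t) = 5*₁F₁(7; 10; t)/12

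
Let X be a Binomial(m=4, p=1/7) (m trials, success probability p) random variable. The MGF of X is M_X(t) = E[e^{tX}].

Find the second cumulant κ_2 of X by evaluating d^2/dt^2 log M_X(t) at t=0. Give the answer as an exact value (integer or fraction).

κ_2 = K^(2)(0) = 24/49

M_X(t) = (e^(t)/7 + 6/7)^4
K_X(t) = log M_X(t) = 4*log(e^(t)/7 + 6/7)
K^(2)(t) = 24*e^(t)/(e^(2*t) + 12*e^(t) + 36)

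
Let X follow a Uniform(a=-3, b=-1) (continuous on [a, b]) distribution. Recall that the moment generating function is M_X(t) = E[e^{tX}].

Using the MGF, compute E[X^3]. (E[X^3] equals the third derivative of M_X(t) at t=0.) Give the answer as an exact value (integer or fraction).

M_X(t) = (e^(-t) - e^(-3*t))/(2*t)
M^(3)(t) = (-t^3*e^(2*t) + 27*t^3 - 3*t^2*e^(2*t) + 27*t^2 - 6*t*e^(2*t) + 18*t - 6*e^(2*t) + 6)*e^(-3*t)/(2*t^4)

E[X^3] = M^(3)(0) = -10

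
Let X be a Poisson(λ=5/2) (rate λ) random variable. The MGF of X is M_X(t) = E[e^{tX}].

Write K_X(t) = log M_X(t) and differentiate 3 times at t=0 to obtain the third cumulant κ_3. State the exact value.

κ_3 = d^3K/dt^3 |_{t=0} = 5/2

M_X(t) = e^(5*e^(t)/2 - 5/2)
K_X(t) = log M_X(t) = 5*e^(t)/2 - 5/2
dK/dt = 5*e^(t)/2
d^2K/dt^2 = 5*e^(t)/2
d^3K/dt^3 = 5*e^(t)/2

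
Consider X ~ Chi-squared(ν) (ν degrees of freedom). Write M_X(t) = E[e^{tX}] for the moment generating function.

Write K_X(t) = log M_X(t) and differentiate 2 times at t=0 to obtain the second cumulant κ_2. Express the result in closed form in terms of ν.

κ_2 = K^(2)(0) = 2*ν

M_X(t) = (1 - 2*t)^(-ν/2)
K_X(t) = log M_X(t) = -ν*log(1 - 2*t)/2
K^(2)(t) = 2*ν/(4*t^2 - 4*t + 1)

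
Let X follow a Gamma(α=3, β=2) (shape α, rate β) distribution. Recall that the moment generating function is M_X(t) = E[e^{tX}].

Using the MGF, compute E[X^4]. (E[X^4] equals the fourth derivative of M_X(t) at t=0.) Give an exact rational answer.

E[X^4] = M^(4)(0) = 45/2

M_X(t) = 8/(2 - t)^3
M^(4)(t) = -2880/(t^7 - 14*t^6 + 84*t^5 - 280*t^4 + 560*t^3 - 672*t^2 + 448*t - 128)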